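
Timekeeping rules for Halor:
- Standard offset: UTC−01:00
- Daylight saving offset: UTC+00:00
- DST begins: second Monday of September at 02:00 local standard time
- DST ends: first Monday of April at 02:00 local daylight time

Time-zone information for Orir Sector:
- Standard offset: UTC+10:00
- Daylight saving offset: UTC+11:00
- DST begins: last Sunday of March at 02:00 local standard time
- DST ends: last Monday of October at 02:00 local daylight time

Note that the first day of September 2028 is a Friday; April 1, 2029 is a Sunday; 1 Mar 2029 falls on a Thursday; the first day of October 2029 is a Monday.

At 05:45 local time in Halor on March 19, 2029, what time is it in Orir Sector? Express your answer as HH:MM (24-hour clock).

15:45

1 September 2028 is a Friday, so the first Monday is September 4 and the second is September 11.
1 April 2029 is a Sunday, so the first Monday is April 2.
March 19, 2029 lies within the daylight-saving period (11 September 2028 – 2 April 2029), so Halor is on daylight time, UTC+00:00.
05:45 Halor − 0h = 05:45 UTC.
1 March 2029 is a Thursday, so Sundays fall on 4, 11, 18, 25; the last is March 25.
1 October 2029 is a Monday, so Mondays fall on 1, 8, 15, 22, 29; the last is October 29.
At the standard offset (UTC+10:00), 05:45 UTC + 10h = 15:45 Orir Sector standard time.
The standard-time date in Orir Sector, March 19, 2029, does not fall between 25 March and 29 October, so daylight saving is not in effect and Orir Sector is at UTC+10:00.
05:45 UTC + 10h = 15:45 Orir Sector.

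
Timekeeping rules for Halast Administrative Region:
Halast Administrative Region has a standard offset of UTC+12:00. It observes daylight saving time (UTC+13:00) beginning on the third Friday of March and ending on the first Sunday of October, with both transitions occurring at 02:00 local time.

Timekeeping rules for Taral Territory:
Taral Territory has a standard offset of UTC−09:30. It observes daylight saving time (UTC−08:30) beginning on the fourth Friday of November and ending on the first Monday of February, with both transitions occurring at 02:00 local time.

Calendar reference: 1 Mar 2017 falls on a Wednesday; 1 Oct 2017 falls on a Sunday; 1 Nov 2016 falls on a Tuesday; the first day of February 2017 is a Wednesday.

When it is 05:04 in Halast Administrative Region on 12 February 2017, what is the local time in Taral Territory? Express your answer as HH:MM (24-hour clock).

1 March 2017 is a Wednesday, so the first Friday is March 3 and the third is March 17.
1 October 2017 is a Sunday, so the first Sunday is October 1.
12 February 2017 does not fall between 17 March and 1 October, so daylight saving is not in effect and Halast Administrative Region is at UTC+12:00.
05:04 Halast Administrative Region − 12h = 17:04 UTC (rolling into the previous day, 11 February 2017).
1 November 2016 is a Tuesday, so the first Friday is November 4 and the fourth is November 25.
1 February 2017 is a Wednesday, so the first Monday is February 6.
At the standard offset (UTC−09:30), 17:04 UTC − 9h30m = 07:34 Taral Territory standard time.
The standard-time date in Taral Territory, 11 February 2017, does not fall between 25 November 2016 and 6 February 2017, so daylight saving is not in effect and Taral Territory is at UTC−09:30.
17:04 UTC − 9h30m = 07:34 Taral Territory.

07:34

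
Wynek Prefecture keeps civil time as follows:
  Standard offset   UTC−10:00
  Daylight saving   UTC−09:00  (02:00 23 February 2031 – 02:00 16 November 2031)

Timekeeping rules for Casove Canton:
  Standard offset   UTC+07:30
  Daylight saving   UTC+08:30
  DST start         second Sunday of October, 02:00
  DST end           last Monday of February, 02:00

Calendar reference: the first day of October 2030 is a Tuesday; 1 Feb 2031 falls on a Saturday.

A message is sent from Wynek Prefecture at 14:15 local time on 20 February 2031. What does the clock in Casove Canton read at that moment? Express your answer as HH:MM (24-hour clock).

20 February 2031 is outside the daylight-saving period (23 February – 16 November), so Wynek Prefecture is on standard time, UTC−10:00.
14:15 Wynek Prefecture + 10h = 00:15 UTC (rolling into the next day, 21 February 2031).
1 October 2030 is a Tuesday, so the first Sunday is October 6 and the second is October 13.
1 February 2031 is a Saturday, so Mondays fall on 3, 10, 17, 24; the last is February 24.
At the standard offset (UTC+07:30), 00:15 UTC + 7h30m = 07:45 Casove Canton standard time.
Daylight saving runs 13 October 2030 – 24 February 2031; the standard-time date in Casove Canton, 21 February 2031, is inside that window, so Casove Canton is at UTC+08:30.
00:15 UTC + 8h30m = 08:45 Casove Canton.

08:45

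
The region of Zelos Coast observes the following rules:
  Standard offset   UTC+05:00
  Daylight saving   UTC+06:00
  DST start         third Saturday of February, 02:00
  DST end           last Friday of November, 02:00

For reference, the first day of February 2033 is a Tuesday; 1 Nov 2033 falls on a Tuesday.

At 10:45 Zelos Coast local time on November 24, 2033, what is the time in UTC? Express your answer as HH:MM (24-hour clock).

04:45

1 February 2033 is a Tuesday, so the first Saturday is February 5 and the third is February 19.
1 November 2033 is a Tuesday, so Fridays fall on 4, 11, 18, 25; the last is November 25.
Daylight saving runs 19 February – 25 November; November 24, 2033 is inside that window, so Zelos Coast is at UTC+06:00.
10:45 local − 6h = 04:45 UTC.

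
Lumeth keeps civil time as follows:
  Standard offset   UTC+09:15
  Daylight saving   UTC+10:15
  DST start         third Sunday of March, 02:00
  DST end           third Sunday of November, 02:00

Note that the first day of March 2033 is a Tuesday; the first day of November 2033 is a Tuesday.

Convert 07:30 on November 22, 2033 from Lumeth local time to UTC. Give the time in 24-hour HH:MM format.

22:15

1 March 2033 is a Tuesday, so the first Sunday is March 6 and the third is March 20.
1 November 2033 is a Tuesday, so the first Sunday is November 6 and the third is November 20.
November 22, 2033 is outside the daylight-saving period (20 March – 20 November), so Lumeth is on standard time, UTC+09:15.
07:30 local − 9h15m = 22:15 UTC (rolling into the previous day, 21 November 2033).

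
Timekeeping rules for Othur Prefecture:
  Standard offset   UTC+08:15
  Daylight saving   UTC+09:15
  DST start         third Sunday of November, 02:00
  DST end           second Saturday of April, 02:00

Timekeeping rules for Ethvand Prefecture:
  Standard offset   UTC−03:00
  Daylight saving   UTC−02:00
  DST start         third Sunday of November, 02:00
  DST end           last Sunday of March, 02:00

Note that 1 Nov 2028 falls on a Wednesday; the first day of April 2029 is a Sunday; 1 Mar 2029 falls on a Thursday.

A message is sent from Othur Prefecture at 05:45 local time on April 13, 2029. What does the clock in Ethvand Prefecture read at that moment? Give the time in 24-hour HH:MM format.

17:30

1 November 2028 is a Wednesday, so the first Sunday is November 5 and the third is November 19.
1 April 2029 is a Sunday, so the first Saturday is April 7 and the second is April 14.
Daylight saving runs 19 November 2028 – 14 April 2029; April 13, 2029 is inside that window, so Othur Prefecture is at UTC+09:15.
05:45 Othur Prefecture − 9h15m = 20:30 UTC (rolling into the previous day, 12 April 2029).
1 November 2028 is a Wednesday, so the first Sunday is November 5 and the third is November 19.
1 March 2029 is a Thursday, so Sundays fall on 4, 11, 18, 25; the last is March 25.
At the standard offset (UTC−03:00), 20:30 UTC − 3h = 17:30 Ethvand Prefecture standard time.
The standard-time date in Ethvand Prefecture, April 12, 2029, is outside the daylight-saving period (19 November 2028 – 25 March 2029), so Ethvand Prefecture is on standard time, UTC−03:00.
20:30 UTC − 3h = 17:30 Ethvand Prefecture.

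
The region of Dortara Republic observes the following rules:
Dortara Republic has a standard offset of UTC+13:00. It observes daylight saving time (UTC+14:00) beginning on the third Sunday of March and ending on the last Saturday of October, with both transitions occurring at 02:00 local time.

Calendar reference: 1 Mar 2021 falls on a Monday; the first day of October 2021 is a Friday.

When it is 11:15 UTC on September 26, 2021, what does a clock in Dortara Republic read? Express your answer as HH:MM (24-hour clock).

1 March 2021 is a Monday, so the first Sunday is March 7 and the third is March 21.
1 October 2021 is a Friday, so Saturdays fall on 2, 9, 16, 23, 30; the last is October 30.
At the standard offset (UTC+13:00), 11:15 UTC + 13h = 00:15 Dortara Republic standard time (rolling into the next day, 27 September 2021).
Daylight saving runs 21 March – 30 October; the standard-time date in Dortara Republic, September 27, 2021, is inside that window, so Dortara Republic is at UTC+14:00.
11:15 UTC + 14h = 01:15 local (rolling into the next day, 27 September 2021).

01:15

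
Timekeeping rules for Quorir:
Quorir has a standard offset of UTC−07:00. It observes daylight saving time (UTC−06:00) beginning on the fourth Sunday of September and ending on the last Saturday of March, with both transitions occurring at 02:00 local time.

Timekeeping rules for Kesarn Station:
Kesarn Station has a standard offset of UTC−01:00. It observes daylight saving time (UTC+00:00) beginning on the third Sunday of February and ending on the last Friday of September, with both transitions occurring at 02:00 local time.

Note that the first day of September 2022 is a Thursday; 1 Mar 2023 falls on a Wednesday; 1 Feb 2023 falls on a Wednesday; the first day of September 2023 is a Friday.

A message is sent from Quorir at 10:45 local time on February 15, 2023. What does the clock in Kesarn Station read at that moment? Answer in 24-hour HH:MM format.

15:45

1 September 2022 is a Thursday, so the first Sunday is September 4 and the fourth is September 25.
1 March 2023 is a Wednesday, so Saturdays fall on 4, 11, 18, 25; the last is March 25.
February 15, 2023 falls between 25 September 2022 and 25 March 2023, so daylight saving is in effect and Quorir is at UTC−06:00.
10:45 Quorir + 6h = 16:45 UTC.
1 February 2023 is a Wednesday, so the first Sunday is February 5 and the third is February 19.
1 September 2023 is a Friday, so Fridays fall on 1, 8, 15, 22, 29; the last is September 29.
At the standard offset (UTC−01:00), 16:45 UTC − 1h = 15:45 Kesarn Station standard time.
The standard-time date in Kesarn Station, February 15, 2023, does not fall between 19 February and 29 September, so daylight saving is not in effect and Kesarn Station is at UTC−01:00.
16:45 UTC − 1h = 15:45 Kesarn Station.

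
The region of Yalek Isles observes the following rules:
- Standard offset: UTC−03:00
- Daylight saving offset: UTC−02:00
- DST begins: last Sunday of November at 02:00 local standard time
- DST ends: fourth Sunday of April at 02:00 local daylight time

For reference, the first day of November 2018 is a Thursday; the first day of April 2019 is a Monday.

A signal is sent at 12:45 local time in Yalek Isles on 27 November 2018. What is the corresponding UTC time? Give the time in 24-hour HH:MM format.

14:45

1 November 2018 is a Thursday, so Sundays fall on 4, 11, 18, 25; the last is November 25.
1 April 2019 is a Monday, so the first Sunday is April 7 and the fourth is April 28.
27 November 2018 lies within the daylight-saving period (25 November 2018 – 28 April 2019), so Yalek Isles is on daylight time, UTC−02:00.
12:45 local + 2h = 14:45 UTC.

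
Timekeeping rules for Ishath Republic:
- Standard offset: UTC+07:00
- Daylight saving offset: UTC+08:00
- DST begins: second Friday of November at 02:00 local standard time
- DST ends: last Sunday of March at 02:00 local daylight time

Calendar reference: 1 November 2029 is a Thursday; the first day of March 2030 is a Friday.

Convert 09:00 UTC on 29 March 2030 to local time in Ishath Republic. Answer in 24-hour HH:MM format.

17:00

1 November 2029 is a Thursday, so the first Friday is November 2 and the second is November 9.
1 March 2030 is a Friday, so Sundays fall on 3, 10, 17, 24, 31; the last is March 31.
At the standard offset (UTC+07:00), 09:00 UTC + 7h = 16:00 Ishath Republic standard time.
Daylight saving runs 9 November 2029 – 31 March 2030; the standard-time date in Ishath Republic, 29 March 2030, is inside that window, so Ishath Republic is at UTC+08:00.
09:00 UTC + 8h = 17:00 local.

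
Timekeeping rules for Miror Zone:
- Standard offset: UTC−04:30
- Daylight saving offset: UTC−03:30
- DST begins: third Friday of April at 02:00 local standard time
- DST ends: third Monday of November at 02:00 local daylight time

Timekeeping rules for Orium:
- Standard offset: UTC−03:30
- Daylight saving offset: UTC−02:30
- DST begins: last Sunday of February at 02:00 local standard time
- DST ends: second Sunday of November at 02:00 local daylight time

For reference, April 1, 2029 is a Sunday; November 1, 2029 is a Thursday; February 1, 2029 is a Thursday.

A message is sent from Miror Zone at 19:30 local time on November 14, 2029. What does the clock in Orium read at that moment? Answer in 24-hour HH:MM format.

19:30

1 April 2029 is a Sunday, so the first Friday is April 6 and the third is April 20.
1 November 2029 is a Thursday, so the first Monday is November 5 and the third is November 19.
Daylight saving runs 20 April – 19 November; November 14, 2029 is inside that window, so Miror Zone is at UTC−03:30.
19:30 Miror Zone + 3h30m = 23:00 UTC.
1 February 2029 is a Thursday, so Sundays fall on 4, 11, 18, 25; the last is February 25.
1 November 2029 is a Thursday, so the first Sunday is November 4 and the second is November 11.
At the standard offset (UTC−03:30), 23:00 UTC − 3h30m = 19:30 Orium standard time.
The standard-time date in Orium, November 14, 2029, does not fall between 25 February and 11 November, so daylight saving is not in effect and Orium is at UTC−03:30.
23:00 UTC − 3h30m = 19:30 Orium.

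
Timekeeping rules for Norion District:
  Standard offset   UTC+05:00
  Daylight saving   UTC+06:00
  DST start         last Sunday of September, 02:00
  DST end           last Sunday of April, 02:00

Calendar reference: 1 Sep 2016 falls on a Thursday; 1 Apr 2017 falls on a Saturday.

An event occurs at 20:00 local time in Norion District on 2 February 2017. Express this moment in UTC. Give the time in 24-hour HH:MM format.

14:00

1 September 2016 is a Thursday, so Sundays fall on 4, 11, 18, 25; the last is September 25.
1 April 2017 is a Saturday, so Sundays fall on 2, 9, 16, 23, 30; the last is April 30.
Daylight saving runs 25 September 2016 – 30 April 2017; 2 February 2017 is inside that window, so Norion District is at UTC+06:00.
20:00 local − 6h = 14:00 UTC.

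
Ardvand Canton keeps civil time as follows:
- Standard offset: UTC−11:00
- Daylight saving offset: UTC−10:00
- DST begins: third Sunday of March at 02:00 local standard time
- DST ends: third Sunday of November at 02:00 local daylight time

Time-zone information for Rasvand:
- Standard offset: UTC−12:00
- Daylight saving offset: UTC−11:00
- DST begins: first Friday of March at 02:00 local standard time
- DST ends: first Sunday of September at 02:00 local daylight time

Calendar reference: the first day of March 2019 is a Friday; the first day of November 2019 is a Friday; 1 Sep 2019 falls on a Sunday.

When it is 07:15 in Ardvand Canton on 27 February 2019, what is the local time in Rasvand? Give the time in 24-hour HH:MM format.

06:15

1 March 2019 is a Friday, so the first Sunday is March 3 and the third is March 17.
1 November 2019 is a Friday, so the first Sunday is November 3 and the third is November 17.
27 February 2019 is outside the daylight-saving period (17 March – 17 November), so Ardvand Canton is on standard time, UTC−11:00.
07:15 Ardvand Canton + 11h = 18:15 UTC.
1 March 2019 is a Friday, so the first Friday is March 1.
1 September 2019 is a Sunday, so the first Sunday is September 1.
At the standard offset (UTC−12:00), 18:15 UTC − 12h = 06:15 Rasvand standard time.
The standard-time date in Rasvand, 27 February 2019, does not fall between 1 March and 1 September, so daylight saving is not in effect and Rasvand is at UTC−12:00.
18:15 UTC − 12h = 06:15 Rasvand.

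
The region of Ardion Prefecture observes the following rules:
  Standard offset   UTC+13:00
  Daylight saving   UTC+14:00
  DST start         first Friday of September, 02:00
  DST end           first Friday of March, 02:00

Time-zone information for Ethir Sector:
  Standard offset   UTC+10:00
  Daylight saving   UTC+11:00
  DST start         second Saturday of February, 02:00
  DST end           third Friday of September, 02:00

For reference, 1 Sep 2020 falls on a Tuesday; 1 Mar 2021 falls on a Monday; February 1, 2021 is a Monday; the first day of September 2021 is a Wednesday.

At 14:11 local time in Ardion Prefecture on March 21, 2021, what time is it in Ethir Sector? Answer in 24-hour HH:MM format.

12:11

1 September 2020 is a Tuesday, so the first Friday is September 4.
1 March 2021 is a Monday, so the first Friday is March 5.
March 21, 2021 is outside the daylight-saving period (4 September 2020 – 5 March 2021), so Ardion Prefecture is on standard time, UTC+13:00.
14:11 Ardion Prefecture − 13h = 01:11 UTC.
1 February 2021 is a Monday, so the first Saturday is February 6 and the second is February 13.
1 September 2021 is a Wednesday, so the first Friday is September 3 and the third is September 17.
At the standard offset (UTC+10:00), 01:11 UTC + 10h = 11:11 Ethir Sector standard time.
The standard-time date in Ethir Sector, March 21, 2021, falls between 13 February and 17 September, so daylight saving is in effect and Ethir Sector is at UTC+11:00.
01:11 UTC + 11h = 12:11 Ethir Sector.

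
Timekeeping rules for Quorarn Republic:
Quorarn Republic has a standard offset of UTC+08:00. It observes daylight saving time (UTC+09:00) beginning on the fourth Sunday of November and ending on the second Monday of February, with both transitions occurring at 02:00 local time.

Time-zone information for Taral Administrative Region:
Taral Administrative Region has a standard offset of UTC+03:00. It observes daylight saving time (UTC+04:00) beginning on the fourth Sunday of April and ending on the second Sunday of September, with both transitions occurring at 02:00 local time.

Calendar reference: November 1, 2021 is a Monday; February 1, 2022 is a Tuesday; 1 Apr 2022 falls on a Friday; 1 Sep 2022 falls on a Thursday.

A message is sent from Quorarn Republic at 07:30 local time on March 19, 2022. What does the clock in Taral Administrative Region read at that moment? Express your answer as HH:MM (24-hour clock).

1 November 2021 is a Monday, so the first Sunday is November 7 and the fourth is November 28.
1 February 2022 is a Tuesday, so the first Monday is February 7 and the second is February 14.
Daylight saving runs 28 November 2021 – 14 February 2022; March 19, 2022 is outside that window, so Quorarn Republic is on standard time at UTC+08:00.
07:30 Quorarn Republic − 8h = 23:30 UTC (rolling into the previous day, 18 March 2022).
1 April 2022 is a Friday, so the first Sunday is April 3 and the fourth is April 24.
1 September 2022 is a Thursday, so the first Sunday is September 4 and the second is September 11.
At the standard offset (UTC+03:00), 23:30 UTC + 3h = 02:30 Taral Administrative Region standard time (rolling into the next day, 19 March 2022).
The standard-time date in Taral Administrative Region, March 19, 2022, is outside the daylight-saving period (24 April – 11 September), so Taral Administrative Region is on standard time, UTC+03:00.
23:30 UTC + 3h = 02:30 Taral Administrative Region (rolling into the next day, 19 March 2022).

02:30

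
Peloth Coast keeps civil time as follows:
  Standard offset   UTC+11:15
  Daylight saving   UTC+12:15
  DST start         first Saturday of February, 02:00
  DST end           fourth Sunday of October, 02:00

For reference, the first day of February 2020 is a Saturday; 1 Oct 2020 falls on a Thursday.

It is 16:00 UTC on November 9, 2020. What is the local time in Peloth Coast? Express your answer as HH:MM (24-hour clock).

03:15

1 February 2020 is a Saturday, so the first Saturday is February 1.
1 October 2020 is a Thursday, so the first Sunday is October 4 and the fourth is October 25.
At the standard offset (UTC+11:15), 16:00 UTC + 11h15m = 03:15 Peloth Coast standard time (rolling into the next day, 10 November 2020).
The standard-time date in Peloth Coast, November 10, 2020, does not fall between 1 February and 25 October, so daylight saving is not in effect and Peloth Coast is at UTC+11:15.
16:00 UTC + 11h15m = 03:15 local (rolling into the next day, 10 November 2020).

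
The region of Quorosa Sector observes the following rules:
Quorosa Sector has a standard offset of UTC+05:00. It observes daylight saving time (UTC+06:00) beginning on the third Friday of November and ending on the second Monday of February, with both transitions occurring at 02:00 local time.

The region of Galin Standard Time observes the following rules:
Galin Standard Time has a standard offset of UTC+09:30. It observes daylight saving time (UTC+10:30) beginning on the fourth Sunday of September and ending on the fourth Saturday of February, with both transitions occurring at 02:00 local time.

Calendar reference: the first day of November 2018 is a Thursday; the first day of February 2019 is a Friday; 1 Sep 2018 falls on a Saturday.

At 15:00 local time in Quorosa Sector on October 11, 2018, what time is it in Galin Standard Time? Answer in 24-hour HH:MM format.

20:30

1 November 2018 is a Thursday, so the first Friday is November 2 and the third is November 16.
1 February 2019 is a Friday, so the first Monday is February 4 and the second is February 11.
October 11, 2018 is outside the daylight-saving period (16 November 2018 – 11 February 2019), so Quorosa Sector is on standard time, UTC+05:00.
15:00 Quorosa Sector − 5h = 10:00 UTC.
1 September 2018 is a Saturday, so the first Sunday is September 2 and the fourth is September 23.
1 February 2019 is a Friday, so the first Saturday is February 2 and the fourth is February 23.
At the standard offset (UTC+09:30), 10:00 UTC + 9h30m = 19:30 Galin Standard Time standard time.
Daylight saving runs 23 September 2018 – 23 February 2019; the standard-time date in Galin Standard Time, October 11, 2018, is inside that window, so Galin Standard Time is at UTC+10:30.
10:00 UTC + 10h30m = 20:30 Galin Standard Time.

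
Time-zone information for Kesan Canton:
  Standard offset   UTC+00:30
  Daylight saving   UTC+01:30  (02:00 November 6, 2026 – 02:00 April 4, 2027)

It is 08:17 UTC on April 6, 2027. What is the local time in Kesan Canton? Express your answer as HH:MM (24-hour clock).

08:47

At the standard offset (UTC+00:30), 08:17 UTC + 0h30m = 08:47 Kesan Canton standard time.
Daylight saving runs 6 November 2026 – 4 April 2027; the standard-time date in Kesan Canton, April 6, 2027, is outside that window, so Kesan Canton is on standard time at UTC+00:30.
08:17 UTC + 0h30m = 08:47 local.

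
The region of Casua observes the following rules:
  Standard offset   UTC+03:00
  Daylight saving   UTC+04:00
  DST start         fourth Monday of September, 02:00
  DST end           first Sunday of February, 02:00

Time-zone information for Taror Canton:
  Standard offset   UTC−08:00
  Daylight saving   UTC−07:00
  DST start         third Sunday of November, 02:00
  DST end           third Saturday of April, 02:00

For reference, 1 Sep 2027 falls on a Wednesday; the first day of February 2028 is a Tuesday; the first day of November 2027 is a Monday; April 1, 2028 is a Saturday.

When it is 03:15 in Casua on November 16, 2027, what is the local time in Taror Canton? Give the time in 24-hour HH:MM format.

1 September 2027 is a Wednesday, so the first Monday is September 6 and the fourth is September 27.
1 February 2028 is a Tuesday, so the first Sunday is February 6.
Daylight saving runs 27 September 2027 – 6 February 2028; November 16, 2027 is inside that window, so Casua is at UTC+04:00.
03:15 Casua − 4h = 23:15 UTC (rolling into the previous day, 15 November 2027).
1 November 2027 is a Monday, so the first Sunday is November 7 and the third is November 21.
1 April 2028 is a Saturday, so the first Saturday is April 1 and the third is April 15.
At the standard offset (UTC−08:00), 23:15 UTC − 8h = 15:15 Taror Canton standard time.
Daylight saving runs 21 November 2027 – 15 April 2028; the standard-time date in Taror Canton, November 15, 2027, is outside that window, so Taror Canton is on standard time at UTC−08:00.
23:15 UTC − 8h = 15:15 Taror Canton.

15:15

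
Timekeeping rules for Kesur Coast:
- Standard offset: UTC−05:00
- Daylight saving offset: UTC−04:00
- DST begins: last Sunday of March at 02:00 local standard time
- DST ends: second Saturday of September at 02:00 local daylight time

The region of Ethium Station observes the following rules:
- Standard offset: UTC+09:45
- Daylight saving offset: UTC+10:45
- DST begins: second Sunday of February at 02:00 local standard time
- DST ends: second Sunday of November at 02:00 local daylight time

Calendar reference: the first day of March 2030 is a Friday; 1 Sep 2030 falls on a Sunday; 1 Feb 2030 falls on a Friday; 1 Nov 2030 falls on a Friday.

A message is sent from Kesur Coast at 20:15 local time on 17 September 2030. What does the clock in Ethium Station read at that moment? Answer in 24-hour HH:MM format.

1 March 2030 is a Friday, so Sundays fall on 3, 10, 17, 24, 31; the last is March 31.
1 September 2030 is a Sunday, so the first Saturday is September 7 and the second is September 14.
17 September 2030 is outside the daylight-saving period (31 March – 14 September), so Kesur Coast is on standard time, UTC−05:00.
20:15 Kesur Coast + 5h = 01:15 UTC (rolling into the next day, 18 September 2030).
1 February 2030 is a Friday, so the first Sunday is February 3 and the second is February 10.
1 November 2030 is a Friday, so the first Sunday is November 3 and the second is November 10.
At the standard offset (UTC+09:45), 01:15 UTC + 9h45m = 11:00 Ethium Station standard time.
The standard-time date in Ethium Station, 18 September 2030, falls between 10 February and 10 November, so daylight saving is in effect and Ethium Station is at UTC+10:45.
01:15 UTC + 10h45m = 12:00 Ethium Station.

12:00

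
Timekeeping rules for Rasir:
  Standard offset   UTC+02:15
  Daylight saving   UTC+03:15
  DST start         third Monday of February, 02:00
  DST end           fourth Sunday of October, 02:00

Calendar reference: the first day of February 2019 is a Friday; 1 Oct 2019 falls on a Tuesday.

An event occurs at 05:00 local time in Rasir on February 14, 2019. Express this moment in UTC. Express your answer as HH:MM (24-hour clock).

02:45

1 February 2019 is a Friday, so the first Monday is February 4 and the third is February 18.
1 October 2019 is a Tuesday, so the first Sunday is October 6 and the fourth is October 27.
Daylight saving runs 18 February – 27 October; February 14, 2019 is outside that window, so Rasir is on standard time at UTC+02:15.
05:00 local − 2h15m = 02:45 UTC.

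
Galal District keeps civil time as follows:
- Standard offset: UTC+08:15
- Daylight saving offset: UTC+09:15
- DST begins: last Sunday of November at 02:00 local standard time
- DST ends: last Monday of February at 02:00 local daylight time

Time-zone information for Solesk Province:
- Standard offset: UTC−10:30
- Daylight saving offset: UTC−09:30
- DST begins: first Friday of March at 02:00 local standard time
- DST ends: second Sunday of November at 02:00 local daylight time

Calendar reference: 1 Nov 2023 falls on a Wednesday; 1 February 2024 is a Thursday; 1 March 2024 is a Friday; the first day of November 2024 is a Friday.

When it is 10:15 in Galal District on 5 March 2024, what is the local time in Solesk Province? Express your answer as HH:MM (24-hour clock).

1 November 2023 is a Wednesday, so Sundays fall on 5, 12, 19, 26; the last is November 26.
1 February 2024 is a Thursday, so Mondays fall on 5, 12, 19, 26; the last is February 26.
5 March 2024 does not fall between 26 November 2023 and 26 February 2024, so daylight saving is not in effect and Galal District is at UTC+08:15.
10:15 Galal District − 8h15m = 02:00 UTC.
1 March 2024 is a Friday, so the first Friday is March 1.
1 November 2024 is a Friday, so the first Sunday is November 3 and the second is November 10.
At the standard offset (UTC−10:30), 02:00 UTC − 10h30m = 15:30 Solesk Province standard time (rolling into the previous day, 4 March 2024).
Daylight saving runs 1 March – 10 November; the standard-time date in Solesk Province, 4 March 2024, is inside that window, so Solesk Province is at UTC−09:30.
02:00 UTC − 9h30m = 16:30 Solesk Province (rolling into the previous day, 4 March 2024).

16:30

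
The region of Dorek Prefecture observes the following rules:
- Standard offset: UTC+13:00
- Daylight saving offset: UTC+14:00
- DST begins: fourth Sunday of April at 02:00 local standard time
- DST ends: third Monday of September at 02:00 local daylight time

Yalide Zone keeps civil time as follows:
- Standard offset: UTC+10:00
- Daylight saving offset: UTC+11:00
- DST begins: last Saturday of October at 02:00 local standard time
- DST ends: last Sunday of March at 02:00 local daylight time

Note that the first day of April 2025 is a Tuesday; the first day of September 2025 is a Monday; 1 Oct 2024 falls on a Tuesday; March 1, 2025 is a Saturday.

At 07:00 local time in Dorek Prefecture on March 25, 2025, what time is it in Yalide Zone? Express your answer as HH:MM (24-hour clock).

1 April 2025 is a Tuesday, so the first Sunday is April 6 and the fourth is April 27.
1 September 2025 is a Monday, so the first Monday is September 1 and the third is September 15.
March 25, 2025 is outside the daylight-saving period (27 April – 15 September), so Dorek Prefecture is on standard time, UTC+13:00.
07:00 Dorek Prefecture − 13h = 18:00 UTC (rolling into the previous day, 24 March 2025).
1 October 2024 is a Tuesday, so Saturdays fall on 5, 12, 19, 26; the last is October 26.
1 March 2025 is a Saturday, so Sundays fall on 2, 9, 16, 23, 30; the last is March 30.
At the standard offset (UTC+10:00), 18:00 UTC + 10h = 04:00 Yalide Zone standard time (rolling into the next day, 25 March 2025).
Daylight saving runs 26 October 2024 – 30 March 2025; the standard-time date in Yalide Zone, March 25, 2025, is inside that window, so Yalide Zone is at UTC+11:00.
18:00 UTC + 11h = 05:00 Yalide Zone (rolling into the next day, 25 March 2025).

05:00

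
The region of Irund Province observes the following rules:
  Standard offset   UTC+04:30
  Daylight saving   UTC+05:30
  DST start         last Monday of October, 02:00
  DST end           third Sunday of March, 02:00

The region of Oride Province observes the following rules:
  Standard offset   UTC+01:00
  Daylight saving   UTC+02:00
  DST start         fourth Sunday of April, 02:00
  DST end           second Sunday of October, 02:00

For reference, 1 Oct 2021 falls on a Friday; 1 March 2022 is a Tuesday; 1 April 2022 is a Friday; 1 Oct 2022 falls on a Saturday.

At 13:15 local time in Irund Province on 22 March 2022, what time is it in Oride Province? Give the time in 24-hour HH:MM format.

09:45

1 October 2021 is a Friday, so Mondays fall on 4, 11, 18, 25; the last is October 25.
1 March 2022 is a Tuesday, so the first Sunday is March 6 and the third is March 20.
Daylight saving runs 25 October 2021 – 20 March 2022; 22 March 2022 is outside that window, so Irund Province is on standard time at UTC+04:30.
13:15 Irund Province − 4h30m = 08:45 UTC.
1 April 2022 is a Friday, so the first Sunday is April 3 and the fourth is April 24.
1 October 2022 is a Saturday, so the first Sunday is October 2 and the second is October 9.
At the standard offset (UTC+01:00), 08:45 UTC + 1h = 09:45 Oride Province standard time.
The standard-time date in Oride Province, 22 March 2022, is outside the daylight-saving period (24 April – 9 October), so Oride Province is on standard time, UTC+01:00.
08:45 UTC + 1h = 09:45 Oride Province.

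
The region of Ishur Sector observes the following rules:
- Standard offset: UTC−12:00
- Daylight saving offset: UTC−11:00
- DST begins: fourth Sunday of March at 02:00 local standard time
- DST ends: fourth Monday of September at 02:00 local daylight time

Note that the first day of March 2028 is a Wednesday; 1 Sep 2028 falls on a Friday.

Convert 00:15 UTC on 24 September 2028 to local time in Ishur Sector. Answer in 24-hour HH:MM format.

1 March 2028 is a Wednesday, so the first Sunday is March 5 and the fourth is March 26.
1 September 2028 is a Friday, so the first Monday is September 4 and the fourth is September 25.
At the standard offset (UTC−12:00), 00:15 UTC − 12h = 12:15 Ishur Sector standard time (rolling into the previous day, 23 September 2028).
The standard-time date in Ishur Sector, 23 September 2028, lies within the daylight-saving period (26 March – 25 September), so Ishur Sector is on daylight time, UTC−11:00.
00:15 UTC − 11h = 13:15 local (rolling into the previous day, 23 September 2028).

13:15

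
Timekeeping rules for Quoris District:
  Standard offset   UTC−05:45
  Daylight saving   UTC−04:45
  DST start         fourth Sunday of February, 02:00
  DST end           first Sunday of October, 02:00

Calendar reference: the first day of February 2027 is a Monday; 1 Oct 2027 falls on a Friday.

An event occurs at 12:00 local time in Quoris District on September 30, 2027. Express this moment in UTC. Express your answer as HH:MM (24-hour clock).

1 February 2027 is a Monday, so the first Sunday is February 7 and the fourth is February 28.
1 October 2027 is a Friday, so the first Sunday is October 3.
September 30, 2027 lies within the daylight-saving period (28 February – 3 October), so Quoris District is on daylight time, UTC−04:45.
12:00 local + 4h45m = 16:45 UTC.

16:45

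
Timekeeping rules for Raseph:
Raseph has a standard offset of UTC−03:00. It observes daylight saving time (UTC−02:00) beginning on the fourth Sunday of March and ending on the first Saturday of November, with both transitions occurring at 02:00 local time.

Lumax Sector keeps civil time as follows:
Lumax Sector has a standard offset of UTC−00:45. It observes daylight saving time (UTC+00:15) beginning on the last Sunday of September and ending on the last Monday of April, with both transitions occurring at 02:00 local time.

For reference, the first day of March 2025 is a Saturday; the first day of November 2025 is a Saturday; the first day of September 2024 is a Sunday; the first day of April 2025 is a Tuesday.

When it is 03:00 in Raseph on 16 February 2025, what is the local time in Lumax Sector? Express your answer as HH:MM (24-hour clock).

1 March 2025 is a Saturday, so the first Sunday is March 2 and the fourth is March 23.
1 November 2025 is a Saturday, so the first Saturday is November 1.
16 February 2025 is outside the daylight-saving period (23 March – 1 November), so Raseph is on standard time, UTC−03:00.
03:00 Raseph + 3h = 06:00 UTC.
1 September 2024 is a Sunday, so Sundays fall on 1, 8, 15, 22, 29; the last is September 29.
1 April 2025 is a Tuesday, so Mondays fall on 7, 14, 21, 28; the last is April 28.
At the standard offset (UTC−00:45), 06:00 UTC − 0h45m = 05:15 Lumax Sector standard time.
The standard-time date in Lumax Sector, 16 February 2025, falls between 29 September 2024 and 28 April 2025, so daylight saving is in effect and Lumax Sector is at UTC+00:15.
06:00 UTC + 0h15m = 06:15 Lumax Sector.

06:15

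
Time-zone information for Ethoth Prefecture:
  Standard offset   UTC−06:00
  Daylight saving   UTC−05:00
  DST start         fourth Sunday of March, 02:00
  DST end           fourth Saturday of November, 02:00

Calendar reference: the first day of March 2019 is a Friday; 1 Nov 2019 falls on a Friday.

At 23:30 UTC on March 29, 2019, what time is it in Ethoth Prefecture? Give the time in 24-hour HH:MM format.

1 March 2019 is a Friday, so the first Sunday is March 3 and the fourth is March 24.
1 November 2019 is a Friday, so the first Saturday is November 2 and the fourth is November 23.
At the standard offset (UTC−06:00), 23:30 UTC − 6h = 17:30 Ethoth Prefecture standard time.
The standard-time date in Ethoth Prefecture, March 29, 2019, lies within the daylight-saving period (24 March – 23 November), so Ethoth Prefecture is on daylight time, UTC−05:00.
23:30 UTC − 5h = 18:30 local.

18:30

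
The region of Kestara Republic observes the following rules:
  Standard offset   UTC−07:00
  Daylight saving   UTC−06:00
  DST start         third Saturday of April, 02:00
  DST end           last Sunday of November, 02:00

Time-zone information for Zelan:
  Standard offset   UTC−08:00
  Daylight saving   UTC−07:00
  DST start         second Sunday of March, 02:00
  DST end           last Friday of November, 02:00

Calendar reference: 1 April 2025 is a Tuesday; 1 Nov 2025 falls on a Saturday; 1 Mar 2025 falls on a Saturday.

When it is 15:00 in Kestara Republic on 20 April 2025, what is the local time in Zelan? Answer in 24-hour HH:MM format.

1 April 2025 is a Tuesday, so the first Saturday is April 5 and the third is April 19.
1 November 2025 is a Saturday, so Sundays fall on 2, 9, 16, 23, 30; the last is November 30.
20 April 2025 lies within the daylight-saving period (19 April – 30 November), so Kestara Republic is on daylight time, UTC−06:00.
15:00 Kestara Republic + 6h = 21:00 UTC.
1 March 2025 is a Saturday, so the first Sunday is March 2 and the second is March 9.
1 November 2025 is a Saturday, so Fridays fall on 7, 14, 21, 28; the last is November 28.
At the standard offset (UTC−08:00), 21:00 UTC − 8h = 13:00 Zelan standard time.
The standard-time date in Zelan, 20 April 2025, falls between 9 March and 28 November, so daylight saving is in effect and Zelan is at UTC−07:00.
21:00 UTC − 7h = 14:00 Zelan.

14:00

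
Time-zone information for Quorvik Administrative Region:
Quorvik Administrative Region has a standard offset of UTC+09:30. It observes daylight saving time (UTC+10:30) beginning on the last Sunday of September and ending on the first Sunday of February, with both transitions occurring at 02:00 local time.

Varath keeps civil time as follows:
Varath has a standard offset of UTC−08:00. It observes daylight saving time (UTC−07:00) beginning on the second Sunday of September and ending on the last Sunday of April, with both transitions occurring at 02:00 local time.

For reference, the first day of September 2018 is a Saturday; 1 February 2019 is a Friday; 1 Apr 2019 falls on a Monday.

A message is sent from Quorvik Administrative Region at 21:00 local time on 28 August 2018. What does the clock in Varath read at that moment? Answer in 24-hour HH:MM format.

03:30

1 September 2018 is a Saturday, so Sundays fall on 2, 9, 16, 23, 30; the last is September 30.
1 February 2019 is a Friday, so the first Sunday is February 3.
28 August 2018 is outside the daylight-saving period (30 September 2018 – 3 February 2019), so Quorvik Administrative Region is on standard time, UTC+09:30.
21:00 Quorvik Administrative Region − 9h30m = 11:30 UTC.
1 September 2018 is a Saturday, so the first Sunday is September 2 and the second is September 9.
1 April 2019 is a Monday, so Sundays fall on 7, 14, 21, 28; the last is April 28.
At the standard offset (UTC−08:00), 11:30 UTC − 8h = 03:30 Varath standard time.
The standard-time date in Varath, 28 August 2018, is outside the daylight-saving period (9 September 2018 – 28 April 2019), so Varath is on standard time, UTC−08:00.
11:30 UTC − 8h = 03:30 Varath.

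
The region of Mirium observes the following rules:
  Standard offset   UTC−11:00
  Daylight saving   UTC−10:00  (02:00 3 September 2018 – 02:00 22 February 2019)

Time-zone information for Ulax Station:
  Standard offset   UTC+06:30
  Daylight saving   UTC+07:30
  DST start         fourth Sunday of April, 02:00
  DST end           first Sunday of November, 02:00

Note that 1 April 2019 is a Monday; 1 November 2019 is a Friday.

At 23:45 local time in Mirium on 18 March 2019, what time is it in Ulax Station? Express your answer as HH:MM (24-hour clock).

17:15

18 March 2019 does not fall between 3 September 2018 and 22 February 2019, so daylight saving is not in effect and Mirium is at UTC−11:00.
23:45 Mirium + 11h = 10:45 UTC (rolling into the next day, 19 March 2019).
1 April 2019 is a Monday, so the first Sunday is April 7 and the fourth is April 28.
1 November 2019 is a Friday, so the first Sunday is November 3.
At the standard offset (UTC+06:30), 10:45 UTC + 6h30m = 17:15 Ulax Station standard time.
Daylight saving runs 28 April – 3 November; the standard-time date in Ulax Station, 19 March 2019, is outside that window, so Ulax Station is on standard time at UTC+06:30.
10:45 UTC + 6h30m = 17:15 Ulax Station.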